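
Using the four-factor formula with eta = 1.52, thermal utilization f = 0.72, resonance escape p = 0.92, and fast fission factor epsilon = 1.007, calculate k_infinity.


k_inf = eta * f * p * epsilon
k_inf = 1.52 * 0.72 * 0.92 * 1.007
k_inf = 1.0139

1.0139


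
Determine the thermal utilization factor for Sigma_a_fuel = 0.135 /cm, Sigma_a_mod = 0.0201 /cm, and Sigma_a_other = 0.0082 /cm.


f = Sigma_a_fuel / (Sigma_a_fuel + Sigma_a_mod + Sigma_a_other)
f = 0.135 / (0.135 + 0.0201 + 0.0082)
f = 0.82670

0.82670


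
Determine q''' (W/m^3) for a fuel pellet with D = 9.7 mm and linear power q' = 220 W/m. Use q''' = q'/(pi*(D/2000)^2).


r = D / 2 / 1000 = 9.7 / 2 / 1000 = 0.00485 m
q''' = q' / (pi * r^2)
q''' = 220 / (pi * 0.00485^2)
q''' = 2.9771e+06 W/m^3

2.9771e+06


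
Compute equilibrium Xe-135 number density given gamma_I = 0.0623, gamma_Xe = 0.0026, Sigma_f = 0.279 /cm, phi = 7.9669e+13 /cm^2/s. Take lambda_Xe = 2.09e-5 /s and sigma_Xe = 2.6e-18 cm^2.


Xe_eq = (gamma_I + gamma_Xe) * Sigma_f * phi / (lambda_Xe + sigma_Xe * phi)
Numerator = (0.0623 + 0.0026) * 0.279 * 7.9669e+13 = 1.442575e+12
Denominator = 2.09e-5 + 2.6e-18 * 7.9669e+13 = 2.280394e-04
Xe_eq = 1.442575e+12 / 2.280394e-04 = 6.3260e+15 /cm^3

6.3260e+15


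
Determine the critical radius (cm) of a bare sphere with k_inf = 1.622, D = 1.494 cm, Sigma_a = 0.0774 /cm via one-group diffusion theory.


L^2 = D / Sigma_a = 1.494 / 0.0774 = 19.30233 cm^2
B_m^2 = (k_inf - 1) / L^2 = (1.622 - 1) / 19.30233 = 0.03222409 /cm^2
For a bare sphere: B_g = pi/R, so R_c = pi / sqrt(B_m^2)
R_c = pi / sqrt(0.03222409) = 17.501 cm

17.501


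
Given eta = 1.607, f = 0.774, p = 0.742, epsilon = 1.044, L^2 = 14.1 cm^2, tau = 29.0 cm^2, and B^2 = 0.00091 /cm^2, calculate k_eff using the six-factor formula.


k_inf = eta*f*p*eps = 1.607*0.774*0.742*1.044 = 0.9635211
P_TNL = 1/(1 + L^2*B^2) = 1/(1 + 14.1*0.00091) = 0.9873315
P_FNL = exp(-B^2*tau) = exp(-0.00091*29.0) = 0.9739552
k_eff = k_inf * P_TNL * P_FNL = 0.9635211 * 0.9873315 * 0.9739552
k_eff = 0.92654

0.92654


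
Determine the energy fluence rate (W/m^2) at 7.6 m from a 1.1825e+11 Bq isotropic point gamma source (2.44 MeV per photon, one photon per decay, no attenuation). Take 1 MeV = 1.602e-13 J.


psi = A * E * 1.602e-13 / (4*pi*r^2)
psi = 1.1825e+11 * 2.44 * 1.602e-13 / (4*pi*7.6^2)
psi = 6.3682e-05 W/m^2

6.3682e-05


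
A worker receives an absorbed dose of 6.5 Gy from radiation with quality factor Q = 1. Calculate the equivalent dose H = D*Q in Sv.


H = D * Q
H = 6.5 * 1
H = 6.5000 Sv

6.5000


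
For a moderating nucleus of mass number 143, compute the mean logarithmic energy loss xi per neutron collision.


xi = 1 + (A-1)^2/(2A) * ln((A-1)/(A+1))
xi = 1 + (143-1)^2/(2*143) * ln((143-1)/(143 +1))
xi = 0.013921

0.013921


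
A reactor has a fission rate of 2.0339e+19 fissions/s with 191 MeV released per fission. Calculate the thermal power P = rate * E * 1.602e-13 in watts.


P = fission_rate * E_MeV * 1.602e-13
P = 2.0339e+19 * 191 * 1.602e-13
P = 6.2234e+08 W

6.2234e+08


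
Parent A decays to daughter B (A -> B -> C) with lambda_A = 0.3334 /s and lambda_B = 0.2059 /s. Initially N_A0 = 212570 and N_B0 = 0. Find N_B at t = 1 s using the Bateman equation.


N_B(t) = lambda_A * N_A0 / (lambda_B - lambda_A) * [exp(-lambda_A*t) - exp(-lambda_B*t)]
exp(-0.3334*1) = 0.7164835; exp(-0.2059*1) = 0.8139145
N_B = 0.3334 * 212570 / (0.2059 - 0.3334) * (0.7164835 - 0.8139145)
N_B = 54157

54157


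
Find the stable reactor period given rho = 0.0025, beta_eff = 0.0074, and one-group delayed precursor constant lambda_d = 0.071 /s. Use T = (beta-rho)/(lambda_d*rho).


T = (beta - rho) / (lambda_d * rho)
T = (0.0074 - 0.0025) / (0.071 * 0.0025)
T = 27.606 s

27.606


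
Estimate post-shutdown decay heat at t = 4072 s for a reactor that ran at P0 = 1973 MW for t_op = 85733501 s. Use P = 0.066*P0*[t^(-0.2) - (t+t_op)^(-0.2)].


P/P0 = 0.066 * [t^(-0.2) - (t + t_op)^(-0.2)]
P/P0 = 0.066 * [4072^(-0.2) - (4072 + 85733501)^(-0.2)]
P/P0 = 0.066 * [0.1896874 - 0.02590394] = 0.01080971
P = 1973 * 0.01080971 = 21.328 MW

21.328


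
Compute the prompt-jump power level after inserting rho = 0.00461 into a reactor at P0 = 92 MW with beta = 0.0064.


P1/P0 = beta / (beta - rho)
P1/P0 = 0.0064 / (0.0064 - 0.00461) = 3.575419
P1 = 92 * 3.575419 = 328.94 MW

328.94


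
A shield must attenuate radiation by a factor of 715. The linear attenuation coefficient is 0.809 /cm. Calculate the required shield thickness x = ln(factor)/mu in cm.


x = ln(factor) / mu
x = ln(715) / 0.809
x = 8.1240 cm

8.1240


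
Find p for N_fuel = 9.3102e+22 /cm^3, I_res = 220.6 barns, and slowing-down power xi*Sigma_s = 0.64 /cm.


p = exp(-N * I * 1e-24 / (xi*Sigma_s))
p = exp(-9.3102e+22 * 220.6 * 1e-24 / 0.64)
p = 1.1562e-14

1.1562e-14


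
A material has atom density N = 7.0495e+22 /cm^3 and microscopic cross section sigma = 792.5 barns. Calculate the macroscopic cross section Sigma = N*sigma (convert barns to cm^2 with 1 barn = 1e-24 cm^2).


Sigma = N * sigma_barns * 1e-24
Sigma = 7.0495e+22 * 792.5 * 1e-24
Sigma = 55.867 /cm

55.867


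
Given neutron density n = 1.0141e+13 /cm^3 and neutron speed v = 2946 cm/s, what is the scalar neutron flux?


phi = n * v
phi = 1.0141e+13 * 2946
phi = 2.9875e+16 /cm^2/s

2.9875e+16


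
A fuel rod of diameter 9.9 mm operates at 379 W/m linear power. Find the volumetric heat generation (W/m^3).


r = D / 2 / 1000 = 9.9 / 2 / 1000 = 0.00495 m
q''' = q' / (pi * r^2)
q''' = 379 / (pi * 0.00495^2)
q''' = 4.9236e+06 W/m^3

4.9236e+06


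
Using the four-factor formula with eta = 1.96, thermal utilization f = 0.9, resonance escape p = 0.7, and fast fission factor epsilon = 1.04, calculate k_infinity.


k_inf = eta * f * p * epsilon
k_inf = 1.96 * 0.9 * 0.7 * 1.04
k_inf = 1.2842

1.2842


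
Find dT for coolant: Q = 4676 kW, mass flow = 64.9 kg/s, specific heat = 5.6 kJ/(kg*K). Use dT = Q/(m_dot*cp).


dT = Q / (m_dot * cp)
dT = 4676 / (64.9 * 5.6)
dT = 12.866 C

12.866


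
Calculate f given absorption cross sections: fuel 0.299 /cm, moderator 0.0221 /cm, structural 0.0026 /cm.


f = Sigma_a_fuel / (Sigma_a_fuel + Sigma_a_mod + Sigma_a_other)
f = 0.299 / (0.299 + 0.0221 + 0.0026)
f = 0.92369

0.92369


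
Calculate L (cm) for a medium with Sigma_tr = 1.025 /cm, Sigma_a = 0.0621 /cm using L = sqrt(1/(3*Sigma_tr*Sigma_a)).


D = 1 / (3 * Sigma_tr) = 1 / (3 * 1.025) = 0.3252033 cm
L = sqrt(D / Sigma_a)
L = sqrt(0.3252033 / 0.0621)
L = 2.2884 cm

2.2884


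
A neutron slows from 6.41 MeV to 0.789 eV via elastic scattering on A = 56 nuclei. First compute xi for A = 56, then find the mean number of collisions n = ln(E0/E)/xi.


xi = 1 + (A-1)^2/(2A)*ln((A-1)/(A+1)) = 0.03529286 (for A = 56)
n = ln(E0/E) / xi
n = ln(6.41e6 / 0.789) / 0.03529286
n = ln(8.124208e+06) / 0.03529286 = 450.81

450.81


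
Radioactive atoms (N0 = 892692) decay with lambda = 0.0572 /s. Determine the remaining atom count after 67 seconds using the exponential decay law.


N = N0 * exp(-lambda * t)
N = 892692 * exp(-0.0572 * 67)
N = 19334

19334


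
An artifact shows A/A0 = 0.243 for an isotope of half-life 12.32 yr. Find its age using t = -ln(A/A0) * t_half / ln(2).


lambda = ln(2) / t_half = ln(2) / 12.32 = 0.05626195 /yr
t = -ln(A/A0) / lambda
t = -ln(0.243) / 0.05626195
t = 25.145 yr

25.145


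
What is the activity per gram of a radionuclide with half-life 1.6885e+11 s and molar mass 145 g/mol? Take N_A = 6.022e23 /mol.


lambda = ln(2) / t_half = ln(2) / 1.6885e+11 = 4.105106e-12 /s
SA = lambda * N_A / M
SA = 4.105106e-12 * 6.022e23 / 145
SA = 1.7049e+10 Bq/g

1.7049e+10


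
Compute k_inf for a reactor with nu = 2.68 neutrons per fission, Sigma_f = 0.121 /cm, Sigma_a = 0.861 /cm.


k_inf = nu * Sigma_f / Sigma_a
k_inf = 2.68 * 0.121 / 0.861
k_inf = 0.37663

0.37663


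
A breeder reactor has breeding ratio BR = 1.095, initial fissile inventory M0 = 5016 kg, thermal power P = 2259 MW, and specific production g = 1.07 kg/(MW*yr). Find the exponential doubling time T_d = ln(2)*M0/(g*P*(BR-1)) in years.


Breeding gain G = BR - 1 = 1.095 - 1 = 0.095
Fissile production rate = g * P * G = 1.07 * 2259 * 0.095 = 229.62735 kg/yr
T_d = ln(2) * M0 / (g * P * G)
T_d = ln(2) * 5016 / 229.62735 = 15.141 yr

15.141


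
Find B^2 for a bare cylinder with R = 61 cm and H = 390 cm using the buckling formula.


B^2 = (2.405/R)^2 + (pi/H)^2
B^2 = (2.405/61)^2 + (pi/390)^2
B^2 = 0.0016193 /cm^2

0.0016193


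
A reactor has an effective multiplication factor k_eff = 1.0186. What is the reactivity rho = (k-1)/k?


rho = (k_eff - 1) / k_eff
rho = (1.0186 - 1) / 1.0186
rho = 0.018260

0.018260


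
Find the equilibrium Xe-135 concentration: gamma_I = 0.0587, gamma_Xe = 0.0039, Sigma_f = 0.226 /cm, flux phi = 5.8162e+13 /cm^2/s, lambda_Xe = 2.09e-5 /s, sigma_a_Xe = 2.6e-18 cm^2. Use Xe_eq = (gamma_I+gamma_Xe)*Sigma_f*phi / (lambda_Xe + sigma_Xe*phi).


Xe_eq = (gamma_I + gamma_Xe) * Sigma_f * phi / (lambda_Xe + sigma_Xe * phi)
Numerator = (0.0587 + 0.0039) * 0.226 * 5.8162e+13 = 8.228527e+11
Denominator = 2.09e-5 + 2.6e-18 * 5.8162e+13 = 1.721212e-04
Xe_eq = 8.228527e+11 / 1.721212e-04 = 4.7807e+15 /cm^3

4.7807e+15


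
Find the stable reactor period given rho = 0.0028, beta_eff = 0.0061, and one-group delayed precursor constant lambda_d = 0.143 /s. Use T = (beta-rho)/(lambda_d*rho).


T = (beta - rho) / (lambda_d * rho)
T = (0.0061 - 0.0028) / (0.143 * 0.0028)
T = 8.2418 s

8.2418


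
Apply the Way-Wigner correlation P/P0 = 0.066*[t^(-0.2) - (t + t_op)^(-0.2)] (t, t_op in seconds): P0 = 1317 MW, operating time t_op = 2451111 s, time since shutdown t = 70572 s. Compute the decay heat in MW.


P/P0 = 0.066 * [t^(-0.2) - (t + t_op)^(-0.2)]
P/P0 = 0.066 * [70572^(-0.2) - (70572 + 2451111)^(-0.2)]
P/P0 = 0.066 * [0.1072194 - 0.05243991] = 0.003615446
P = 1317 * 0.003615446 = 4.7615 MW

4.7615


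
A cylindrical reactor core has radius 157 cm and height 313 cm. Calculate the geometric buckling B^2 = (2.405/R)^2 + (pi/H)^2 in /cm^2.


B^2 = (2.405/R)^2 + (pi/H)^2
B^2 = (2.405/157)^2 + (pi/313)^2
B^2 = 3.3540e-04 /cm^2

3.3540e-04


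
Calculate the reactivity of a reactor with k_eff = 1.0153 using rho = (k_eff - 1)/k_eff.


rho = (k_eff - 1) / k_eff
rho = (1.0153 - 1) / 1.0153
rho = 0.015069

0.015069


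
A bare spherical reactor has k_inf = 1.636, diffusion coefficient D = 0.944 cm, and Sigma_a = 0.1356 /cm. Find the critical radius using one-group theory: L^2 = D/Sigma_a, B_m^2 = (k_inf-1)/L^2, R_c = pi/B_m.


L^2 = D / Sigma_a = 0.944 / 0.1356 = 6.961652 cm^2
B_m^2 = (k_inf - 1) / L^2 = (1.636 - 1) / 6.961652 = 0.09135763 /cm^2
For a bare sphere: B_g = pi/R, so R_c = pi / sqrt(B_m^2)
R_c = pi / sqrt(0.09135763) = 10.394 cm

10.394


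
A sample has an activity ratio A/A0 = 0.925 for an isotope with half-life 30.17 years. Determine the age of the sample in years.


lambda = ln(2) / t_half = ln(2) / 30.17 = 0.02297472 /yr
t = -ln(A/A0) / lambda
t = -ln(0.925) / 0.02297472
t = 3.3934 yr

3.3934


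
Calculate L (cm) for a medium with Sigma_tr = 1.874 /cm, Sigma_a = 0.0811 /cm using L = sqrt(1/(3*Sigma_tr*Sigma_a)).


D = 1 / (3 * Sigma_tr) = 1 / (3 * 1.874) = 0.1778726 cm
L = sqrt(D / Sigma_a)
L = sqrt(0.1778726 / 0.0811)
L = 1.4810 cm

1.4810


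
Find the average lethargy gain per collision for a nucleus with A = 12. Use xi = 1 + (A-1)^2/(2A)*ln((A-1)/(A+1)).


xi = 1 + (A-1)^2/(2A) * ln((A-1)/(A+1))
xi = 1 + (12-1)^2/(2*12) * ln((12-1)/(12 +1))
xi = 0.15777

0.15777


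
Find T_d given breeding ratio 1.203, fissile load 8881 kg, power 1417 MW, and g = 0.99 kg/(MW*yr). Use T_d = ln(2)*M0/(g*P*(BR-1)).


Breeding gain G = BR - 1 = 1.203 - 1 = 0.203
Fissile production rate = g * P * G = 0.99 * 1417 * 0.203 = 284.77449 kg/yr
T_d = ln(2) * M0 / (g * P * G)
T_d = ln(2) * 8881 / 284.77449 = 21.617 yr

21.617


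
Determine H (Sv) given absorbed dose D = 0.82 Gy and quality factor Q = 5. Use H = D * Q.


H = D * Q
H = 0.82 * 5
H = 4.1000 Sv

4.1000


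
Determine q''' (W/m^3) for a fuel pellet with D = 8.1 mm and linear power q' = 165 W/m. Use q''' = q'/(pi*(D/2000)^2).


r = D / 2 / 1000 = 8.1 / 2 / 1000 = 0.00405 m
q''' = q' / (pi * r^2)
q''' = 165 / (pi * 0.00405^2)
q''' = 3.2020e+06 W/m^3

3.2020e+06


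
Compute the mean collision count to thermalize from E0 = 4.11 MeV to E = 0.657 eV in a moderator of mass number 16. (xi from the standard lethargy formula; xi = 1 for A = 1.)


xi = 1 + (A-1)^2/(2A)*ln((A-1)/(A+1)) = 0.1199467 (for A = 16)
n = ln(E0/E) / xi
n = ln(4.11e6 / 0.657) / 0.1199467
n = ln(6.255708e+06) / 0.1199467 = 130.47

130.47


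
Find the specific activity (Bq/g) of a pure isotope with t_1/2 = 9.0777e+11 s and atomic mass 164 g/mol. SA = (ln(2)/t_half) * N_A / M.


lambda = ln(2) / t_half = ln(2) / 9.0777e+11 = 7.635714e-13 /s
SA = lambda * N_A / M
SA = 7.635714e-13 * 6.022e23 / 164
SA = 2.8038e+09 Bq/g

2.8038e+09


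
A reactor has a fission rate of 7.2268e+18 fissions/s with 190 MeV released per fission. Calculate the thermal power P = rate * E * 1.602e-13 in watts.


P = fission_rate * E_MeV * 1.602e-13
P = 7.2268e+18 * 190 * 1.602e-13
P = 2.1997e+08 W

2.1997e+08


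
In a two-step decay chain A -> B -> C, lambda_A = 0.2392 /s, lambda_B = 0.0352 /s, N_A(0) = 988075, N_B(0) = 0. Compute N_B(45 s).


N_B(t) = lambda_A * N_A0 / (lambda_B - lambda_A) * [exp(-lambda_A*t) - exp(-lambda_B*t)]
exp(-0.2392*45) = 2.114726e-05; exp(-0.0352*45) = 0.2051528
N_B = 0.2392 * 988075 / (0.0352 - 0.2392) * (2.114726e-05 - 0.2051528)
N_B = 237659

237659


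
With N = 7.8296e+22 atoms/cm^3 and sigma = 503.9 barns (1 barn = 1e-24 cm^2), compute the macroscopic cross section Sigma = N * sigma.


Sigma = N * sigma_barns * 1e-24
Sigma = 7.8296e+22 * 503.9 * 1e-24
Sigma = 39.453 /cm

39.453


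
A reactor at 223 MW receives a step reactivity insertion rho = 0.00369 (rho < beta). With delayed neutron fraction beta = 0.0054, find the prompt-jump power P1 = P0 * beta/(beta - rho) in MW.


P1/P0 = beta / (beta - rho)
P1/P0 = 0.0054 / (0.0054 - 0.00369) = 3.157895
P1 = 223 * 3.157895 = 704.21 MW

704.21


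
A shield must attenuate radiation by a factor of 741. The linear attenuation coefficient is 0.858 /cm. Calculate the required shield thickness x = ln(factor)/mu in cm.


x = ln(factor) / mu
x = ln(741) / 0.858
x = 7.7016 cm

7.7016


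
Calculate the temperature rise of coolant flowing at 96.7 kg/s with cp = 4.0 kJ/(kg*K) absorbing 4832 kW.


dT = Q / (m_dot * cp)
dT = 4832 / (96.7 * 4.0)
dT = 12.492 C

12.492


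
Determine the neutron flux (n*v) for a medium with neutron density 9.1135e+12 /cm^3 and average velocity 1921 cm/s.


phi = n * v
phi = 9.1135e+12 * 1921
phi = 1.7507e+16 /cm^2/s

1.7507e+16


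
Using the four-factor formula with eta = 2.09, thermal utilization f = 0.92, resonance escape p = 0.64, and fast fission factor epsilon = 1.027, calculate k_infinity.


k_inf = eta * f * p * epsilon
k_inf = 2.09 * 0.92 * 0.64 * 1.027
k_inf = 1.2638

1.2638


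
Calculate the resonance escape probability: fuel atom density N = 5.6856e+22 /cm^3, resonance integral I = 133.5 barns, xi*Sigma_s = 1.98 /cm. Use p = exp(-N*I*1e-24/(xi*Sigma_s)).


p = exp(-N * I * 1e-24 / (xi*Sigma_s))
p = exp(-5.6856e+22 * 133.5 * 1e-24 / 1.98)
p = 0.021634

0.021634


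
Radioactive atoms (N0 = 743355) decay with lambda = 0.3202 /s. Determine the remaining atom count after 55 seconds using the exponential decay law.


N = N0 * exp(-lambda * t)
N = 743355 * exp(-0.3202 * 55)
N = 0.016705

0.016705


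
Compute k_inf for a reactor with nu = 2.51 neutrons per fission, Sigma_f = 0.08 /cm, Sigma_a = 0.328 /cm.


k_inf = nu * Sigma_f / Sigma_a
k_inf = 2.51 * 0.08 / 0.328
k_inf = 0.61220

0.61220


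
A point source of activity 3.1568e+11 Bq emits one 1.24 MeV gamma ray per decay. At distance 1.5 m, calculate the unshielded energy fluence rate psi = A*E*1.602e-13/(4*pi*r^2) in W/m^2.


psi = A * E * 1.602e-13 / (4*pi*r^2)
psi = 3.1568e+11 * 1.24 * 1.602e-13 / (4*pi*1.5^2)
psi = 0.0022179 W/m^2

0.0022179


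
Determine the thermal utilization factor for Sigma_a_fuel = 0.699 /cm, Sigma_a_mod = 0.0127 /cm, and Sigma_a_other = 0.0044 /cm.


f = Sigma_a_fuel / (Sigma_a_fuel + Sigma_a_mod + Sigma_a_other)
f = 0.699 / (0.699 + 0.0127 + 0.0044)
f = 0.97612

0.97612


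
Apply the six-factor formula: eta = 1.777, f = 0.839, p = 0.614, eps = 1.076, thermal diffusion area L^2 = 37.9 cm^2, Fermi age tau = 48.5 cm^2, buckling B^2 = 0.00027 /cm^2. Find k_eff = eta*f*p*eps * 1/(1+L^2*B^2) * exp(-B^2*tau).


k_inf = eta*f*p*eps = 1.777*0.839*0.614*1.076 = 0.9849859
P_TNL = 1/(1 + L^2*B^2) = 1/(1 + 37.9*0.00027) = 0.9898707
P_FNL = exp(-B^2*tau) = exp(-0.00027*48.5) = 0.9869904
k_eff = k_inf * P_TNL * P_FNL = 0.9849859 * 0.9898707 * 0.9869904
k_eff = 0.96232

0.96232


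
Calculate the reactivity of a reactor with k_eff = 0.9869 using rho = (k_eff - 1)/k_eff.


rho = (k_eff - 1) / k_eff
rho = (0.9869 - 1) / 0.9869
rho = -0.013274

-0.013274


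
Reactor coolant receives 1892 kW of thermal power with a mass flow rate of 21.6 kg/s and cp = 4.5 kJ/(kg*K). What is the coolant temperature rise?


dT = Q / (m_dot * cp)
dT = 1892 / (21.6 * 4.5)
dT = 19.465 C

19.465


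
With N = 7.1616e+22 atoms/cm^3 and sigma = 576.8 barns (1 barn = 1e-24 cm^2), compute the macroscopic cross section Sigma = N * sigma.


Sigma = N * sigma_barns * 1e-24
Sigma = 7.1616e+22 * 576.8 * 1e-24
Sigma = 41.308 /cm

41.308


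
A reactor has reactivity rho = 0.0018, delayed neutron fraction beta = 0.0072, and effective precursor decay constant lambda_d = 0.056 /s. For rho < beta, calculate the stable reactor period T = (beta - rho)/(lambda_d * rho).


T = (beta - rho) / (lambda_d * rho)
T = (0.0072 - 0.0018) / (0.056 * 0.0018)
T = 53.571 s

53.571


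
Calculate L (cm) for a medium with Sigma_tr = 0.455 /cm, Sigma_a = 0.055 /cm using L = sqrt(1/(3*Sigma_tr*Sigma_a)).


D = 1 / (3 * Sigma_tr) = 1 / (3 * 0.455) = 0.7326007 cm
L = sqrt(D / Sigma_a)
L = sqrt(0.7326007 / 0.055)
L = 3.6497 cm

3.6497


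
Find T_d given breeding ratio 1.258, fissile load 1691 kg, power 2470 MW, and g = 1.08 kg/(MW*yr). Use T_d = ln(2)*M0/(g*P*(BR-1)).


Breeding gain G = BR - 1 = 1.258 - 1 = 0.258
Fissile production rate = g * P * G = 1.08 * 2470 * 0.258 = 688.2408 kg/yr
T_d = ln(2) * M0 / (g * P * G)
T_d = ln(2) * 1691 / 688.2408 = 1.7031 yr

1.7031


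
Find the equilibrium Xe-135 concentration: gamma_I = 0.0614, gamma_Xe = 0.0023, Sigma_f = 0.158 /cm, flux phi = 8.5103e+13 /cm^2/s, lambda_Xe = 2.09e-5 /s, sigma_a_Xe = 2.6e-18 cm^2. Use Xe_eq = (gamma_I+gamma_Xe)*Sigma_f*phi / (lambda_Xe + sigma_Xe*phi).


Xe_eq = (gamma_I + gamma_Xe) * Sigma_f * phi / (lambda_Xe + sigma_Xe * phi)
Numerator = (0.0614 + 0.0023) * 0.158 * 8.5103e+13 = 8.565277e+11
Denominator = 2.09e-5 + 2.6e-18 * 8.5103e+13 = 2.421678e-04
Xe_eq = 8.565277e+11 / 2.421678e-04 = 3.5369e+15 /cm^3

3.5369e+15


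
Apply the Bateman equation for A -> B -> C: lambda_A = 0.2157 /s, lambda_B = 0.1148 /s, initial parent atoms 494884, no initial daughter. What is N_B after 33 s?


N_B(t) = lambda_A * N_A0 / (lambda_B - lambda_A) * [exp(-lambda_A*t) - exp(-lambda_B*t)]
exp(-0.2157*33) = 8.103049e-04; exp(-0.1148*33) = 0.02263178
N_B = 0.2157 * 494884 / (0.1148 - 0.2157) * (8.103049e-04 - 0.02263178)
N_B = 23086

23086


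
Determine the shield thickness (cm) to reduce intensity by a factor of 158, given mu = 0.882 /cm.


x = ln(factor) / mu
x = ln(158) / 0.882
x = 5.7399 cm

5.7399


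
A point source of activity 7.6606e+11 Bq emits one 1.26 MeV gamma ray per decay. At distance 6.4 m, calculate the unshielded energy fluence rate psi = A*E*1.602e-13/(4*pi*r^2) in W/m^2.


psi = A * E * 1.602e-13 / (4*pi*r^2)
psi = 7.6606e+11 * 1.26 * 1.602e-13 / (4*pi*6.4^2)
psi = 3.0042e-04 W/m^2

3.0042e-04


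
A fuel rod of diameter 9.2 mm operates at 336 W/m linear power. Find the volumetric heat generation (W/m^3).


r = D / 2 / 1000 = 9.2 / 2 / 1000 = 0.0046 m
q''' = q' / (pi * r^2)
q''' = 336 / (pi * 0.0046^2)
q''' = 5.0544e+06 W/m^3

5.0544e+06


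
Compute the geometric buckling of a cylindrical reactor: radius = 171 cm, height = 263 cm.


B^2 = (2.405/R)^2 + (pi/H)^2
B^2 = (2.405/171)^2 + (pi/263)^2
B^2 = 3.4049e-04 /cm^2

3.4049e-04


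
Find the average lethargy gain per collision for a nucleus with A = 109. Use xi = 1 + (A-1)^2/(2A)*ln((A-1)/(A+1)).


xi = 1 + (A-1)^2/(2A) * ln((A-1)/(A+1))
xi = 1 + (109-1)^2/(2*109) * ln((109-1)/(109 +1))
xi = 0.018237

0.018237


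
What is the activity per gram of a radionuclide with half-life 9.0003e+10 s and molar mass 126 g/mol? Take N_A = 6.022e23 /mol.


lambda = ln(2) / t_half = ln(2) / 9.0003e+10 = 7.701379e-12 /s
SA = lambda * N_A / M
SA = 7.701379e-12 * 6.022e23 / 126
SA = 3.6808e+10 Bq/g

3.6808e+10


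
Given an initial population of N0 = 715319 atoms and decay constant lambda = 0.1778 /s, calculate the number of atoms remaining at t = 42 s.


N = N0 * exp(-lambda * t)
N = 715319 * exp(-0.1778 * 42)
N = 408.66

408.66


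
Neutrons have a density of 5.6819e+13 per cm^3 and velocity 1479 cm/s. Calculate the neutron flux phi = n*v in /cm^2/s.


phi = n * v
phi = 5.6819e+13 * 1479
phi = 8.4035e+16 /cm^2/s

8.4035e+16


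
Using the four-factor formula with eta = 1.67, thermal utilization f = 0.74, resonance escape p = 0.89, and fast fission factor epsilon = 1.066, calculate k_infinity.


k_inf = eta * f * p * epsilon
k_inf = 1.67 * 0.74 * 0.89 * 1.066
k_inf = 1.1725

1.1725


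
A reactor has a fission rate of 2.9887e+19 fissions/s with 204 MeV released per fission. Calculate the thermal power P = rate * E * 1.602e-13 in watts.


P = fission_rate * E_MeV * 1.602e-13
P = 2.9887e+19 * 204 * 1.602e-13
P = 9.7673e+08 W

9.7673e+08


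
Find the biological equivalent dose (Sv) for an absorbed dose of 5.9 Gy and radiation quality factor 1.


H = D * Q
H = 5.9 * 1
H = 5.9000 Sv

5.9000


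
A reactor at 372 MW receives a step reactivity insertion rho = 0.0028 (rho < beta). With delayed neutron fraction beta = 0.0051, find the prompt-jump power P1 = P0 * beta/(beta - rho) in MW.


P1/P0 = beta / (beta - rho)
P1/P0 = 0.0051 / (0.0051 - 0.0028) = 2.217391
P1 = 372 * 2.217391 = 824.87 MW

824.87


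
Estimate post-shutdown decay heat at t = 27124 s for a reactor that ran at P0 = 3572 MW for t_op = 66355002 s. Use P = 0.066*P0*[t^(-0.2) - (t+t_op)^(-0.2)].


P/P0 = 0.066 * [t^(-0.2) - (t + t_op)^(-0.2)]
P/P0 = 0.066 * [27124^(-0.2) - (27124 + 66355002)^(-0.2)]
P/P0 = 0.066 * [0.1298163 - 0.02726401] = 0.006768451
P = 3572 * 0.006768451 = 24.177 MW

24.177


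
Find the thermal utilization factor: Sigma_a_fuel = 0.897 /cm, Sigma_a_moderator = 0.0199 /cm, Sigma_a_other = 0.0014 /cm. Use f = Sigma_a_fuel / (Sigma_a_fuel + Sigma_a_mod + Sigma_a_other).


f = Sigma_a_fuel / (Sigma_a_fuel + Sigma_a_mod + Sigma_a_other)
f = 0.897 / (0.897 + 0.0199 + 0.0014)
f = 0.97680

0.97680


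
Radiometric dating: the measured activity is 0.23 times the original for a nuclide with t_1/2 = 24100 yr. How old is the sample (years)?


lambda = ln(2) / t_half = ln(2) / 24100 = 2.876129e-05 /yr
t = -ln(A/A0) / lambda
t = -ln(0.23) / 2.876129e-05
t = 51099 yr

51099


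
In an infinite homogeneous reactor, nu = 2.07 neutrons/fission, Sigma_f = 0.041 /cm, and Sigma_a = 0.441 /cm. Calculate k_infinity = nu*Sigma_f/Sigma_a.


k_inf = nu * Sigma_f / Sigma_a
k_inf = 2.07 * 0.041 / 0.441
k_inf = 0.19245

0.19245


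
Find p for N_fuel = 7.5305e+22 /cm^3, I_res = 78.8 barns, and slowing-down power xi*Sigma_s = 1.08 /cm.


p = exp(-N * I * 1e-24 / (xi*Sigma_s))
p = exp(-7.5305e+22 * 78.8 * 1e-24 / 1.08)
p = 0.0041094

0.0041094


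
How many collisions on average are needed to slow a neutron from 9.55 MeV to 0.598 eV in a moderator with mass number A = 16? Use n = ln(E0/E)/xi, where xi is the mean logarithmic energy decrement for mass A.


xi = 1 + (A-1)^2/(2A)*ln((A-1)/(A+1)) = 0.1199467 (for A = 16)
n = ln(E0/E) / xi
n = ln(9.55e6 / 0.598) / 0.1199467
n = ln(1.596990e+07) / 0.1199467 = 138.28

138.28


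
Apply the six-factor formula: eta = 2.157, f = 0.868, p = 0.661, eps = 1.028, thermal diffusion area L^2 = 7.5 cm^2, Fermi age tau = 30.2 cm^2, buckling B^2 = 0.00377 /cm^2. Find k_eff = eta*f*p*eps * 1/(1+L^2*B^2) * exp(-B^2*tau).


k_inf = eta*f*p*eps = 2.157*0.868*0.661*1.028 = 1.272227
P_TNL = 1/(1 + L^2*B^2) = 1/(1 + 7.5*0.00377) = 0.9725025
P_FNL = exp(-B^2*tau) = exp(-0.00377*30.2) = 0.8923882
k_eff = k_inf * P_TNL * P_FNL = 1.272227 * 0.9725025 * 0.8923882
k_eff = 1.1041

1.1041


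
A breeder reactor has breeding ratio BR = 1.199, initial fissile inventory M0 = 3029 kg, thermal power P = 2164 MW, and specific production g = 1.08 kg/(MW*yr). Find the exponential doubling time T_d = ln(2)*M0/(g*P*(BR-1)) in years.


Breeding gain G = BR - 1 = 1.199 - 1 = 0.199
Fissile production rate = g * P * G = 1.08 * 2164 * 0.199 = 465.08688 kg/yr
T_d = ln(2) * M0 / (g * P * G)
T_d = ln(2) * 3029 / 465.08688 = 4.5143 yr

4.5143


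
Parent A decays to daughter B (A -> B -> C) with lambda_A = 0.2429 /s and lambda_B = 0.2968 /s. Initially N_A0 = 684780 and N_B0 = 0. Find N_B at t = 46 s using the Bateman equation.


N_B(t) = lambda_A * N_A0 / (lambda_B - lambda_A) * [exp(-lambda_A*t) - exp(-lambda_B*t)]
exp(-0.2429*46) = 1.404281e-05; exp(-0.2968*46) = 1.176696e-06
N_B = 0.2429 * 684780 / (0.2968 - 0.2429) * (1.404281e-05 - 1.176696e-06)
N_B = 39.704

39.704


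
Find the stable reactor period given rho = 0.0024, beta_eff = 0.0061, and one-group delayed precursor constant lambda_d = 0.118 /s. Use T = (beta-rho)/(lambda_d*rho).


T = (beta - rho) / (lambda_d * rho)
T = (0.0061 - 0.0024) / (0.118 * 0.0024)
T = 13.065 s

13.065


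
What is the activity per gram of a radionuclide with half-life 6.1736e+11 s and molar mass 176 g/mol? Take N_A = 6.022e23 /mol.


lambda = ln(2) / t_half = ln(2) / 6.1736e+11 = 1.122760e-12 /s
SA = lambda * N_A / M
SA = 1.122760e-12 * 6.022e23 / 176
SA = 3.8416e+09 Bq/g

3.8416e+09


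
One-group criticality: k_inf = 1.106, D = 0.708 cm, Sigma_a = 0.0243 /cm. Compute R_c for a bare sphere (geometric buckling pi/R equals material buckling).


L^2 = D / Sigma_a = 0.708 / 0.0243 = 29.13580 cm^2
B_m^2 = (k_inf - 1) / L^2 = (1.106 - 1) / 29.13580 = 0.003638136 /cm^2
For a bare sphere: B_g = pi/R, so R_c = pi / sqrt(B_m^2)
R_c = pi / sqrt(0.003638136) = 52.085 cm

52.085


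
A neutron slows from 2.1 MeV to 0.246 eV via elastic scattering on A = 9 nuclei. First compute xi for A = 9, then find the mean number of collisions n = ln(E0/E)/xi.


xi = 1 + (A-1)^2/(2A)*ln((A-1)/(A+1)) = 0.2066007 (for A = 9)
n = ln(E0/E) / xi
n = ln(2.1e6 / 0.246) / 0.2066007
n = ln(8.536585e+06) / 0.2066007 = 77.250

77.250


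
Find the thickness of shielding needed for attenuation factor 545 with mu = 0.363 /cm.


x = ln(factor) / mu
x = ln(545) / 0.363
x = 17.358 cm

17.358


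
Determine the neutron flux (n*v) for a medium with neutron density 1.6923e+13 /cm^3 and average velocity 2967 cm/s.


phi = n * v
phi = 1.6923e+13 * 2967
phi = 5.0211e+16 /cm^2/s

5.0211e+16


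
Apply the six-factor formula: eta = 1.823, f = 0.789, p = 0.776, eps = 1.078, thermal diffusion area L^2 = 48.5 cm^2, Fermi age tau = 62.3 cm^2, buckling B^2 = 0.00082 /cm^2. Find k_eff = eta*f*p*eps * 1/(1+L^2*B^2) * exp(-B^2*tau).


k_inf = eta*f*p*eps = 1.823*0.789*0.776*1.078 = 1.203218
P_TNL = 1/(1 + L^2*B^2) = 1/(1 + 48.5*0.00082) = 0.9617512
P_FNL = exp(-B^2*tau) = exp(-0.00082*62.3) = 0.9501970
k_eff = k_inf * P_TNL * P_FNL = 1.203218 * 0.9617512 * 0.9501970
k_eff = 1.0996

1.0996


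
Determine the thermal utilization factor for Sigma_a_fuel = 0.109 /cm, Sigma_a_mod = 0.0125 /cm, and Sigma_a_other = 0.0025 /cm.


f = Sigma_a_fuel / (Sigma_a_fuel + Sigma_a_mod + Sigma_a_other)
f = 0.109 / (0.109 + 0.0125 + 0.0025)
f = 0.87903

0.87903


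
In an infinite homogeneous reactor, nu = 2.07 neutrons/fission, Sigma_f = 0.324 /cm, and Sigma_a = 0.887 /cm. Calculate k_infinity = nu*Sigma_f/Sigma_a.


k_inf = nu * Sigma_f / Sigma_a
k_inf = 2.07 * 0.324 / 0.887
k_inf = 0.75612

0.75612


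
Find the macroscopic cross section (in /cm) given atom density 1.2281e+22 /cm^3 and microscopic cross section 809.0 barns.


Sigma = N * sigma_barns * 1e-24
Sigma = 1.2281e+22 * 809.0 * 1e-24
Sigma = 9.9353 /cm

9.9353


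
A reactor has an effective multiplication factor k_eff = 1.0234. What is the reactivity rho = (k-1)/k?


rho = (k_eff - 1) / k_eff
rho = (1.0234 - 1) / 1.0234
rho = 0.022865

0.022865


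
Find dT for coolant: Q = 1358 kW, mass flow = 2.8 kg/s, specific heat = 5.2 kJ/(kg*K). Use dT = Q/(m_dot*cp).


dT = Q / (m_dot * cp)
dT = 1358 / (2.8 * 5.2)
dT = 93.269 C

93.269


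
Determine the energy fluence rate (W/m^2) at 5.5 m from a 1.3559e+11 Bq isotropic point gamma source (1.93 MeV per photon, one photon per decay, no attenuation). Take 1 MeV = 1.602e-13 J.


psi = A * E * 1.602e-13 / (4*pi*r^2)
psi = 1.3559e+11 * 1.93 * 1.602e-13 / (4*pi*5.5^2)
psi = 1.1028e-04 W/m^2

1.1028e-04


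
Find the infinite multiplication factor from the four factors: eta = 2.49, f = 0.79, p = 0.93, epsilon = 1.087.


k_inf = eta * f * p * epsilon
k_inf = 2.49 * 0.79 * 0.93 * 1.087
k_inf = 1.9886

1.9886


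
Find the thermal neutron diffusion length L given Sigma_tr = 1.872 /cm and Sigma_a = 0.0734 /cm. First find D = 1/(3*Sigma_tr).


D = 1 / (3 * Sigma_tr) = 1 / (3 * 1.872) = 0.1780627 cm
L = sqrt(D / Sigma_a)
L = sqrt(0.1780627 / 0.0734)
L = 1.5575 cm

1.5575


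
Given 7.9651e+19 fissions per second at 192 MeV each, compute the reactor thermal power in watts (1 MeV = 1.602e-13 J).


P = fission_rate * E_MeV * 1.602e-13
P = 7.9651e+19 * 192 * 1.602e-13
P = 2.4499e+09 W

2.4499e+09


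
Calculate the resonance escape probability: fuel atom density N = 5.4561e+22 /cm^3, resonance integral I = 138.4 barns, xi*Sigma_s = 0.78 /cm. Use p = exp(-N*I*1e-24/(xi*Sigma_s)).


p = exp(-N * I * 1e-24 / (xi*Sigma_s))
p = exp(-5.4561e+22 * 138.4 * 1e-24 / 0.78)
p = 6.2454e-05

6.2454e-05


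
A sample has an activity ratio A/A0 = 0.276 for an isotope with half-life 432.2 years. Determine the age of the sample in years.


lambda = ln(2) / t_half = ln(2) / 432.2 = 0.001603765 /yr
t = -ln(A/A0) / lambda
t = -ln(0.276) / 0.001603765
t = 802.71 yr

802.71


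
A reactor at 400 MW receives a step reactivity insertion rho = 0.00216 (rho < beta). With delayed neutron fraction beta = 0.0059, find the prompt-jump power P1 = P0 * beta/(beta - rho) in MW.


P1/P0 = beta / (beta - rho)
P1/P0 = 0.0059 / (0.0059 - 0.00216) = 1.577540
P1 = 400 * 1.577540 = 631.02 MW

631.02


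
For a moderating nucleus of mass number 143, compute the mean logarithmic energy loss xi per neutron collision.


xi = 1 + (A-1)^2/(2A) * ln((A-1)/(A+1))
xi = 1 + (143-1)^2/(2*143) * ln((143-1)/(143 +1))
xi = 0.013921

0.013921


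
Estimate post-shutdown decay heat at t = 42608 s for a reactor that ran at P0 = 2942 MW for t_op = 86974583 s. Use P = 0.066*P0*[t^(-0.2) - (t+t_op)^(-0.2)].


P/P0 = 0.066 * [t^(-0.2) - (t + t_op)^(-0.2)]
P/P0 = 0.066 * [42608^(-0.2) - (42608 + 86974583)^(-0.2)]
P/P0 = 0.066 * [0.1186047 - 0.02582730] = 0.006123308
P = 2942 * 0.006123308 = 18.015 MW

18.015


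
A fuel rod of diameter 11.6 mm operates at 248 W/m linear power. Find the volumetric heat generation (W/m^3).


r = D / 2 / 1000 = 11.6 / 2 / 1000 = 0.0058 m
q''' = q' / (pi * r^2)
q''' = 248 / (pi * 0.0058^2)
q''' = 2.3466e+06 W/m^3

2.3466e+06


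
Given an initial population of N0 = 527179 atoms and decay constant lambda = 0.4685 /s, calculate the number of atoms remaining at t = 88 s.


N = N0 * exp(-lambda * t)
N = 527179 * exp(-0.4685 * 88)
N = 6.5594e-13

6.5594e-13


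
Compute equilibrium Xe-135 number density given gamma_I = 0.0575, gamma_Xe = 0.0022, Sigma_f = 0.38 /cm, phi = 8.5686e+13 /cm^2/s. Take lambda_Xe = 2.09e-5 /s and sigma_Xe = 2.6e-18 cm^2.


Xe_eq = (gamma_I + gamma_Xe) * Sigma_f * phi / (lambda_Xe + sigma_Xe * phi)
Numerator = (0.0575 + 0.0022) * 0.38 * 8.5686e+13 = 1.943873e+12
Denominator = 2.09e-5 + 2.6e-18 * 8.5686e+13 = 2.436836e-04
Xe_eq = 1.943873e+12 / 2.436836e-04 = 7.9770e+15 /cm^3

7.9770e+15


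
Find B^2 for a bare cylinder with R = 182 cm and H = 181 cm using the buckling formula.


B^2 = (2.405/R)^2 + (pi/H)^2
B^2 = (2.405/182)^2 + (pi/181)^2
B^2 = 4.7588e-04 /cm^2

4.7588e-04


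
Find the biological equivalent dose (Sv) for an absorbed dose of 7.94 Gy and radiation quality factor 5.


H = D * Q
H = 7.94 * 5
H = 39.700 Sv

39.700


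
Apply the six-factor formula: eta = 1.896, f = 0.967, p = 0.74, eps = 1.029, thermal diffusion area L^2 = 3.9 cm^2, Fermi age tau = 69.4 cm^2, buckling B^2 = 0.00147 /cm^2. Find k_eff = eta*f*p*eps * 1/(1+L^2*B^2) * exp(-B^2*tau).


k_inf = eta*f*p*eps = 1.896*0.967*0.74*1.029 = 1.396085
P_TNL = 1/(1 + L^2*B^2) = 1/(1 + 3.9*0.00147) = 0.9942997
P_FNL = exp(-B^2*tau) = exp(-0.00147*69.4) = 0.9030133
k_eff = k_inf * P_TNL * P_FNL = 1.396085 * 0.9942997 * 0.9030133
k_eff = 1.2535

1.2535


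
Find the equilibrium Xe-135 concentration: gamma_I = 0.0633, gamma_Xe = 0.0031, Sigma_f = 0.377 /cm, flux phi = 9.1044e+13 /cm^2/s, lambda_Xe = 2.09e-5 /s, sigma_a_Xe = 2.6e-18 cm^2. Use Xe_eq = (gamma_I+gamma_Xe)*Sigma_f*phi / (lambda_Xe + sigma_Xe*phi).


Xe_eq = (gamma_I + gamma_Xe) * Sigma_f * phi / (lambda_Xe + sigma_Xe * phi)
Numerator = (0.0633 + 0.0031) * 0.377 * 9.1044e+13 = 2.279086e+12
Denominator = 2.09e-5 + 2.6e-18 * 9.1044e+13 = 2.576144e-04
Xe_eq = 2.279086e+12 / 2.576144e-04 = 8.8469e+15 /cm^3

8.8469e+15


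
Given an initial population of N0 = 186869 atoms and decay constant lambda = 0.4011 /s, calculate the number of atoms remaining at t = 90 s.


N = N0 * exp(-lambda * t)
N = 186869 * exp(-0.4011 * 90)
N = 3.9259e-11

3.9259e-11


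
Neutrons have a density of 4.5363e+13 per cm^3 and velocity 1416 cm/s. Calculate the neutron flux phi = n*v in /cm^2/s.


phi = n * v
phi = 4.5363e+13 * 1416
phi = 6.4234e+16 /cm^2/s

6.4234e+16


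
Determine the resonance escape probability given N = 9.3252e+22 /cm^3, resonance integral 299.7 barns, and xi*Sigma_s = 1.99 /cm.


p = exp(-N * I * 1e-24 / (xi*Sigma_s))
p = exp(-9.3252e+22 * 299.7 * 1e-24 / 1.99)
p = 7.9571e-07

7.9571e-07


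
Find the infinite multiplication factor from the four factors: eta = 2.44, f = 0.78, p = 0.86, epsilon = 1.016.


k_inf = eta * f * p * epsilon
k_inf = 2.44 * 0.78 * 0.86 * 1.016
k_inf = 1.6629

1.6629


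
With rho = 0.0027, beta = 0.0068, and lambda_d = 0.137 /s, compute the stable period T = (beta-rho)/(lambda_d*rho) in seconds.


T = (beta - rho) / (lambda_d * rho)
T = (0.0068 - 0.0027) / (0.137 * 0.0027)
T = 11.084 s

11.084


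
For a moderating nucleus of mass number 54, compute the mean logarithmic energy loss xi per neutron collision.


xi = 1 + (A-1)^2/(2A) * ln((A-1)/(A+1))
xi = 1 + (54-1)^2/(2*54) * ln((54-1)/(54 +1))
xi = 0.036584

0.036584


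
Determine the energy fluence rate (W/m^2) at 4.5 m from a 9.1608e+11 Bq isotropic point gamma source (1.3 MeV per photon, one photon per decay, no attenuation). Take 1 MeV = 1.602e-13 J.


psi = A * E * 1.602e-13 / (4*pi*r^2)
psi = 9.1608e+11 * 1.3 * 1.602e-13 / (4*pi*4.5^2)
psi = 7.4973e-04 W/m^2

7.4973e-04


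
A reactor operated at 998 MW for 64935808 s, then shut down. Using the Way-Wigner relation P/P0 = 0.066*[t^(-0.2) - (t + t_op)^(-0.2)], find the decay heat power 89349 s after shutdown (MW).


P/P0 = 0.066 * [t^(-0.2) - (t + t_op)^(-0.2)]
P/P0 = 0.066 * [89349^(-0.2) - (89349 + 64935808)^(-0.2)]
P/P0 = 0.066 * [0.1022780 - 0.02737687] = 0.004943475
P = 998 * 0.004943475 = 4.9336 MW

4.9336


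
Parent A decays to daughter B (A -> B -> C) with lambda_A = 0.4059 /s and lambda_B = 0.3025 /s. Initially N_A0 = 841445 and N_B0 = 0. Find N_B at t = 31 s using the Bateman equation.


N_B(t) = lambda_A * N_A0 / (lambda_B - lambda_A) * [exp(-lambda_A*t) - exp(-lambda_B*t)]
exp(-0.4059*31) = 3.430173e-06; exp(-0.3025*31) = 8.460645e-05
N_B = 0.4059 * 841445 / (0.3025 - 0.4059) * (3.430173e-06 - 8.460645e-05)
N_B = 268.13

268.13


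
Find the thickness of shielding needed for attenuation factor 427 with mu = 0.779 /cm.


x = ln(factor) / mu
x = ln(427) / 0.779
x = 7.7751 cm

7.7751


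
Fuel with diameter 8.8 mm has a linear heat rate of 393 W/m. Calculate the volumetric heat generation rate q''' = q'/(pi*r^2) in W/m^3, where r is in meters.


r = D / 2 / 1000 = 8.8 / 2 / 1000 = 0.0044 m
q''' = q' / (pi * r^2)
q''' = 393 / (pi * 0.0044^2)
q''' = 6.4616e+06 W/m^3

6.4616e+06


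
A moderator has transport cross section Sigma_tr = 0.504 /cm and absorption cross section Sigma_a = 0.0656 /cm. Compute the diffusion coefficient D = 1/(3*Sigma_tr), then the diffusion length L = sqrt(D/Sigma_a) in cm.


D = 1 / (3 * Sigma_tr) = 1 / (3 * 0.504) = 0.6613757 cm
L = sqrt(D / Sigma_a)
L = sqrt(0.6613757 / 0.0656)
L = 3.1752 cm

3.1752


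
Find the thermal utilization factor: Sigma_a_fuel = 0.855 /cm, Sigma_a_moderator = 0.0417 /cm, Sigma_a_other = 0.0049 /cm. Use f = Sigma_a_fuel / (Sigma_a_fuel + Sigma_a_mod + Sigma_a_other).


f = Sigma_a_fuel / (Sigma_a_fuel + Sigma_a_mod + Sigma_a_other)
f = 0.855 / (0.855 + 0.0417 + 0.0049)
f = 0.94831

0.94831


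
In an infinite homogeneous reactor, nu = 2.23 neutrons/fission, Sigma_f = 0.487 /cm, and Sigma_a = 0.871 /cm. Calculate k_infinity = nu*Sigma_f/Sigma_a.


k_inf = nu * Sigma_f / Sigma_a
k_inf = 2.23 * 0.487 / 0.871
k_inf = 1.2469

1.2469


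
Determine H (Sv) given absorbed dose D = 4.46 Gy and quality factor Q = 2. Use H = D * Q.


H = D * Q
H = 4.46 * 2
H = 8.9200 Sv

8.9200


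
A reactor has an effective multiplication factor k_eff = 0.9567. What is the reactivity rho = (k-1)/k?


rho = (k_eff - 1) / k_eff
rho = (0.9567 - 1) / 0.9567
rho = -0.045260

-0.045260


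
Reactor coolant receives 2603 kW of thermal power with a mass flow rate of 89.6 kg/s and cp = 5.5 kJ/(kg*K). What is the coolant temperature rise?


dT = Q / (m_dot * cp)
dT = 2603 / (89.6 * 5.5)
dT = 5.2821 C

5.2821


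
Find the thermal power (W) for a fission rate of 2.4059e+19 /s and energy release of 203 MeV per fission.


P = fission_rate * E_MeV * 1.602e-13
P = 2.4059e+19 * 203 * 1.602e-13
P = 7.8241e+08 W

7.8241e+08


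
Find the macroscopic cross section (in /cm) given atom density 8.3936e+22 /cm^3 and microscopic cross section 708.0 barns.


Sigma = N * sigma_barns * 1e-24
Sigma = 8.3936e+22 * 708.0 * 1e-24
Sigma = 59.427 /cm

59.427


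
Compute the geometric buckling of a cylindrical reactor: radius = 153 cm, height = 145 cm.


B^2 = (2.405/R)^2 + (pi/H)^2
B^2 = (2.405/153)^2 + (pi/145)^2
B^2 = 7.1651e-04 /cm^2

7.1651e-04


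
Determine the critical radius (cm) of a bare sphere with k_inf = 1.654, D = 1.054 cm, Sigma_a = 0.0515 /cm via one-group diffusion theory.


L^2 = D / Sigma_a = 1.054 / 0.0515 = 20.46602 cm^2
B_m^2 = (k_inf - 1) / L^2 = (1.654 - 1) / 20.46602 = 0.03195541 /cm^2
For a bare sphere: B_g = pi/R, so R_c = pi / sqrt(B_m^2)
R_c = pi / sqrt(0.03195541) = 17.574 cm

17.574


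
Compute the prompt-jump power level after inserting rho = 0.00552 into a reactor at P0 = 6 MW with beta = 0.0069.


P1/P0 = beta / (beta - rho)
P1/P0 = 0.0069 / (0.0069 - 0.00552) = 5.000000
P1 = 6 * 5.000000 = 30.000 MW

30.000


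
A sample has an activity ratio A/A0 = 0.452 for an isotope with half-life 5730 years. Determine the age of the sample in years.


lambda = ln(2) / t_half = ln(2) / 5730 = 1.209681e-04 /yr
t = -ln(A/A0) / lambda
t = -ln(0.452) / 1.209681e-04
t = 6564.3 yr

6564.3
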